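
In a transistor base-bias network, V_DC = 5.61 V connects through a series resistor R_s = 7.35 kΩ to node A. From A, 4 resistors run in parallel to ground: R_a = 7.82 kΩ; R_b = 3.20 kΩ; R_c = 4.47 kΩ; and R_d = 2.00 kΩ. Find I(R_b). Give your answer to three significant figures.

Equivalent of the parallel group: R_p = 0.8590 kΩ.
Node voltage V_A = V_DC · R_p/(R_s + R_p) = 5.61 × 0.1046 = 0.5871 V.
Branch current I = V_A/R_b = 0.5871/3.20 = 0.1835 mA.

I ≈ 0.183 mA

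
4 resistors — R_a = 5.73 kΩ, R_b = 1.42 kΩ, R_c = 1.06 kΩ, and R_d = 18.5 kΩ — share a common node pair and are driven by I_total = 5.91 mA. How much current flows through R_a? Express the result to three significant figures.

Total conductance ΣG = 1/5.73 + 1/1.42 + 1/1.06 + 1/18.5 = 1.876 (units of 1/kΩ).
R_a takes the fraction G_k/ΣG = 0.1745/1.876 = 0.09302, so I = 5.91 × 0.09302 = 0.5497 mA.

I ≈ 0.550 mA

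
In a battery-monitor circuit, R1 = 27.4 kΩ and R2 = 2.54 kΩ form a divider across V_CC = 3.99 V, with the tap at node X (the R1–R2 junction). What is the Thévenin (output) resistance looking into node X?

Looking into X with the source shorted: R_th = R1·R2/(R1+R2) = 27.40 × 2.54/29.94 = 2.325 kΩ.

R_th ≈ 2.32 kΩ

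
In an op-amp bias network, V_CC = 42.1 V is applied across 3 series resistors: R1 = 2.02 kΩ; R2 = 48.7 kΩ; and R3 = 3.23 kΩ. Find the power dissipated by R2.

ΣR = 53.95 kΩ → I = 42.1/53.95 = 0.7804 mA.
V(R2) = I·R = 38.00 V; P = V·I = 38.00 × 0.7804 = 29.66 mW.

P ≈ 29.7 mW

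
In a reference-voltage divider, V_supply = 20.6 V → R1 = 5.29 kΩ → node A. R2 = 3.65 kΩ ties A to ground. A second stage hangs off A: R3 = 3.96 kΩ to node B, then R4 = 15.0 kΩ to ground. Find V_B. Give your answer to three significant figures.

V_B ≈ 5.97 V

Node A sees R2 in parallel with the series input of stage 2, R3 + R4 = 18.96 kΩ.
Effective lower resistance at A: R2 ‖ 18.96 = 3.061 kΩ.
So V_A = 20.6 × 0.3665 = 7.550 V.
V_B = V_A × 0.7911 = 5.973 V.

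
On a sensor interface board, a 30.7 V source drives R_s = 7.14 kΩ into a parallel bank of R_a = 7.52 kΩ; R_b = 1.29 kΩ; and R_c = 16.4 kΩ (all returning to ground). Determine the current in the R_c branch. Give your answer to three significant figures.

I ≈ 0.236 mA

Equivalent of the parallel group: R_p = 1.032 kΩ.
Node voltage V_A = V_CC · R_p/(R_s + R_p) = 30.7 × 0.1263 = 3.876 V.
I(R_c) = V_A / R_c = 3.876/16.4 = 0.2364 mA.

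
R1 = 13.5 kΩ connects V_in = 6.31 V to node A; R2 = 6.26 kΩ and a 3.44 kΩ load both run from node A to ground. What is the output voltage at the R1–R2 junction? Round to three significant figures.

V_out ≈ 0.891 V

First combine the lower leg with the load: R2 ‖ R_L = 2.220 kΩ.
Then V_out = V_in · R2'/(R1 + R2') = 6.31 × 2.220/15.72 = 0.8911 V.
(Unloaded it would be 2.00 V; the load pulls it down.)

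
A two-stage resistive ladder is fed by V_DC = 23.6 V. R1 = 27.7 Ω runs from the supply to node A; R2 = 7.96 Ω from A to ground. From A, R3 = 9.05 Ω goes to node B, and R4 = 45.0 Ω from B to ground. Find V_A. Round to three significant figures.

V_A ≈ 4.73 V

The second stage (R3 + R4 = 54.05 Ω) loads node A in parallel with R2.
R2 ‖ (R3+R4) = 6.938 Ω.
So V_A = 23.6 × 0.2003 = 4.727 V.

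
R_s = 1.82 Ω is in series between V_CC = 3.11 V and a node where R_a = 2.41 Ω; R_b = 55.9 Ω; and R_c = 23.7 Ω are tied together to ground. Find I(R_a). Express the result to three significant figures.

Parallel bank: R_p = 1/(1/2.41 + 1/55.9 + 1/23.7) = 2.105 Ω.
V_A by voltage divider: V_A = 3.11 × 2.105/(1.82 + 2.105) = 1.668 V.
Branch current I = V_A/R_a = 1.668/2.41 = 0.6921 A.

I ≈ 0.692 A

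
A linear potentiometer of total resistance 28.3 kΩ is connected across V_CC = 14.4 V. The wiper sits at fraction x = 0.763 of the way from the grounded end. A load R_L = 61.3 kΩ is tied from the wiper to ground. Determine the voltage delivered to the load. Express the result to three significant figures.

V_out ≈ 10.1 V

Lower segment x·R_p = 21.59 kΩ; upper segment (1−x)·R_p = 6.707 kΩ.
R_L loads the lower segment: effective lower R = 15.97 kΩ.
V_out = 14.4 × 15.97/(6.707 + 15.97) = 10.14 V.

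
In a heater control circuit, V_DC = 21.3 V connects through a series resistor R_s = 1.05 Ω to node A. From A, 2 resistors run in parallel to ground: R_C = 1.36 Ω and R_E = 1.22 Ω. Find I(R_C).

I ≈ 5.95 A

Equivalent of the parallel group: R_p = 0.6431 Ω.
Node voltage V_A = V_DC · R_p/(R_s + R_p) = 21.3 × 0.3798 = 8.091 V.
I(R_C) = V_A / R_C = 8.091/1.36 = 5.949 A.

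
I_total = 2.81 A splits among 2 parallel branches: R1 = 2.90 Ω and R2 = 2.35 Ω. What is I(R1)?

I ≈ 1.26 A

Two-branch current divider: I_k = I_total · R_other/(R_1 + R_2).
I(R1) = 2.81 × 2.35/(2.90 + 2.35) = 2.81 × 0.4476 = 1.258 A.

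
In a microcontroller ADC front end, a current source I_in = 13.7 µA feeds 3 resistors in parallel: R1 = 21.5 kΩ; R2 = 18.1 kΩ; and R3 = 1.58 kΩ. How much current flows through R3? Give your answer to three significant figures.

I ≈ 11.8 µA

Total conductance ΣG = 1/21.5 + 1/18.1 + 1/1.58 = 0.7347 (units of 1/kΩ).
By the current-divider rule, I = I_in · G_k/ΣG = 13.7 × 0.8615 = 11.80 µA.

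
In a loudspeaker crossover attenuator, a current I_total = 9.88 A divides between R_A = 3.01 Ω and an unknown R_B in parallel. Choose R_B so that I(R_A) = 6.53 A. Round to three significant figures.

The fraction through R_A equals R_B/(R_A+R_B).
6.53/9.88 = R_B/(R_A + R_B) → R_B = R_A · (0.6609)/(1 − 0.6609) = 3.01 × 1.949 = 5.867 Ω.

R_B ≈ 5.87 Ω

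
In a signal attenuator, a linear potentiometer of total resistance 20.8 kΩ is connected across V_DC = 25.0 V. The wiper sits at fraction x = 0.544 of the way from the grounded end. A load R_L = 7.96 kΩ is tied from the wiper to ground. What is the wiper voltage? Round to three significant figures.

Split the track: R_lower = x·R_p = 11.32 kΩ, R_upper = (1−x)·R_p = 9.485 kΩ.
R_L loads the lower segment: effective lower R = 4.673 kΩ.
V_out = 25.0 × 4.673/(9.485 + 4.673) = 8.251 V.

V_out ≈ 8.25 V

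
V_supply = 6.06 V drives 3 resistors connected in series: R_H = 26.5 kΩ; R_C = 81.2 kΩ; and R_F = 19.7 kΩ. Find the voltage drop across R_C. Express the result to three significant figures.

ΣR = 26.5 + 81.2 + 19.7 = 127.4 kΩ.
By the voltage-divider rule, V = 6.06 × 81.20/127.4 = 3.862 V.

V ≈ 3.86 V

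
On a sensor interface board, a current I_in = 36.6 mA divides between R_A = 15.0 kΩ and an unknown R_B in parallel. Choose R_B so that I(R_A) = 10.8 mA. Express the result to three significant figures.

In a two-way split, I_A/I_in = R_B/(R_A + R_B).
10.8/36.6 = R_B/(R_A + R_B) → R_B = R_A · (0.2951)/(1 − 0.2951) = 15.0 × 0.4186 = 6.279 kΩ.

R_B ≈ 6.28 kΩ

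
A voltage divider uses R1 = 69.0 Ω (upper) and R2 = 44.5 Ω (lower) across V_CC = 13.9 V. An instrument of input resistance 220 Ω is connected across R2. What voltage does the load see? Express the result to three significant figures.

V_out ≈ 4.85 V

First combine the lower leg with the load: R2 ‖ R_L = 37.01 Ω.
Voltage divider with the loaded lower leg: V_out = 13.9 × 37.01/(69.0 + 37.01) = 13.9 × 0.3491 = 4.853 V.
(Unloaded it would be 5.45 V; the load pulls it down.)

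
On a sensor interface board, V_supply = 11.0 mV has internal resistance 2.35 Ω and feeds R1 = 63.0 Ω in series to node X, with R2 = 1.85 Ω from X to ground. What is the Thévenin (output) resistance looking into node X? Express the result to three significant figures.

R_th ≈ 1.80 Ω

R1' = 2.35 + 63.0 = 65.35 Ω (source resistance + R1).
Zeroing V_supply shorts the top of R1' to ground, so R_th = R1' ‖ R2 = 1.799 Ω.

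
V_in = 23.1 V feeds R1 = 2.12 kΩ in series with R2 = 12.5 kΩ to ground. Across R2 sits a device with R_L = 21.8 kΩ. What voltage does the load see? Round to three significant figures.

First combine the lower leg with the load: R2 ‖ R_L = 7.945 kΩ.
Then V_out = V_in · R2'/(R1 + R2') = 23.1 × 7.945/10.06 = 18.23 V.
(Unloaded it would be 19.8 V; the load pulls it down.)

V_out ≈ 18.2 V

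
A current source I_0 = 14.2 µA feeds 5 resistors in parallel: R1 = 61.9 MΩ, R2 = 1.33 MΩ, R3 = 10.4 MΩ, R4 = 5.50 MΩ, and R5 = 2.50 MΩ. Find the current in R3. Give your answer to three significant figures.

Total conductance ΣG = 1/61.9 + 1/1.33 + 1/10.4 + 1/5.50 + 1/2.50 = 1.446 (units of 1/MΩ).
By the current-divider rule, I = I_0 · G_k/ΣG = 14.2 × 0.06650 = 0.9442 µA.

I ≈ 0.944 µA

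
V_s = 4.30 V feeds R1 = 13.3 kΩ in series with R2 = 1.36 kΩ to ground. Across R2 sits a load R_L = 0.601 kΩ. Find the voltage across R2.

The load sits in parallel with R2, giving an effective lower resistance R2' = R2·R_L/(R2+R_L) = 0.4168 kΩ.
Now apply the divider: V_out = 4.30 × 0.03039 = 0.1307 V.

V_out ≈ 0.131 V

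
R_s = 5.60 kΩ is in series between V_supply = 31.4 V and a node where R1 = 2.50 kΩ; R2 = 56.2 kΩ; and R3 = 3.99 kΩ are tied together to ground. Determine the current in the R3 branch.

I ≈ 1.66 mA

Parallel bank: R_p = 1/(1/2.50 + 1/56.2 + 1/3.99) = 1.496 kΩ.
V_A = 31.4 × 1.496/7.096 = 6.620 V.
Branch current I = V_A/R3 = 6.620/3.99 = 1.659 mA.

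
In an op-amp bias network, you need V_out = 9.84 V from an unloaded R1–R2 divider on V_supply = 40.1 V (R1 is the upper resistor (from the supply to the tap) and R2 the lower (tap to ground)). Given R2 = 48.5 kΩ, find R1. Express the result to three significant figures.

Required fraction k = V_out/V_supply = 0.2454.
So R1 = R2 · (V_supply/V_out − 1) = 48.5 × (40.1/9.84 − 1) = 48.5 × 3.075 = 149.1 kΩ.

R1 ≈ 149 kΩ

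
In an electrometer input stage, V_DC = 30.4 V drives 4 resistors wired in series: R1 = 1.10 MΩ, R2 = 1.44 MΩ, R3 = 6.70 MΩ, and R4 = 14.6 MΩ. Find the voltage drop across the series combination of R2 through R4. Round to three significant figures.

V ≈ 29.0 V

Series total: ΣR = 1.10 + 1.44 + 6.70 + 14.6 = 23.84 MΩ.
R_{R2..R4} = 1.44 + 6.70 + 14.6 = 22.74 MΩ.
Voltage divider: V = V_DC · (22.74 / 23.84) = 30.4 × 0.9539 = 29.00 V.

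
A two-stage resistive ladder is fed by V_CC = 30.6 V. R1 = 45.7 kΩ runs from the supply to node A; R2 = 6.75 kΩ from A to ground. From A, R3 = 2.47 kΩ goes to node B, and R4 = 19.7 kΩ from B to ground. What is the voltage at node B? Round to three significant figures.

V_B ≈ 2.77 V

Node A sees R2 in parallel with the series input of stage 2, R3 + R4 = 22.17 kΩ.
Effective lower resistance at A: R2 ‖ 22.17 = 5.175 kΩ.
V_A = 30.6 × 5.175/(45.7 + 5.175) = 3.112 V.
Stage 2 is unloaded, so V_B = V_A · R4/(R3+R4) = 3.112 × 19.7/22.17 = 2.766 V.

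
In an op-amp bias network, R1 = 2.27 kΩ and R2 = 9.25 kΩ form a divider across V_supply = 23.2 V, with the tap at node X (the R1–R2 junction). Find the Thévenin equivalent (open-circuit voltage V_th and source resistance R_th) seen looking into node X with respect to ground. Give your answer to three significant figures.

V_th ≈ 18.6 V, R_th ≈ 1.82 kΩ

V_th is the unloaded tap voltage: V_supply · R2/(R1+R2) = 23.2 × 0.8030 = 18.63 V.
Zeroing V_supply shorts the top of R1 to ground, so R_th = R1 ‖ R2 = 1.823 kΩ.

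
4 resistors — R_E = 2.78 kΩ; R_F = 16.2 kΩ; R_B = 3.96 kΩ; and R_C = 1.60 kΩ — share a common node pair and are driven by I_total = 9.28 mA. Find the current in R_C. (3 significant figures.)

Total conductance ΣG = 1/2.78 + 1/16.2 + 1/3.96 + 1/1.60 = 1.299 (units of 1/kΩ).
R_C takes the fraction G_k/ΣG = 0.6250/1.299 = 0.4812, so I = 9.28 × 0.4812 = 4.465 mA.

I ≈ 4.47 mA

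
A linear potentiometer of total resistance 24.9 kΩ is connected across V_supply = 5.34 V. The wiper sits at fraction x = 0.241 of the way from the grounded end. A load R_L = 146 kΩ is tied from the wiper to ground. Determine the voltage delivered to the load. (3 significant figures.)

V_out ≈ 1.25 V

Split the track: R_lower = x·R_p = 6.001 kΩ, R_upper = (1−x)·R_p = 18.90 kΩ.
Lower segment in parallel with the load: 6.001 ‖ 146 = 5.764 kΩ.
Then V_out = V_supply · 5.764/(18.90 + 5.764) = 1.248 V.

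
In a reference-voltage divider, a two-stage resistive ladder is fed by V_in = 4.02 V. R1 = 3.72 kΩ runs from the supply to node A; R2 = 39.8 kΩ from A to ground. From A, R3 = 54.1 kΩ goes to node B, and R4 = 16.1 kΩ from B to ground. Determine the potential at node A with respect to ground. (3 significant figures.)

Looking into the second stage from A: R3 + R4 = 70.20 kΩ appears in parallel with R2.
Effective lower resistance at A: R2 ‖ 70.20 = 25.40 kΩ.
So V_A = 4.02 × 0.8723 = 3.506 V.

V_A ≈ 3.51 V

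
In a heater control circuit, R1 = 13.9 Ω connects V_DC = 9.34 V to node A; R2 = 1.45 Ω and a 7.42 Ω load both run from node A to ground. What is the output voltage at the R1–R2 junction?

The load sits in parallel with R2, giving an effective lower resistance R2' = R2·R_L/(R2+R_L) = 1.213 Ω.
Voltage divider with the loaded lower leg: V_out = 9.34 × 1.213/(13.9 + 1.213) = 9.34 × 0.08026 = 0.7496 V.

V_out ≈ 0.750 V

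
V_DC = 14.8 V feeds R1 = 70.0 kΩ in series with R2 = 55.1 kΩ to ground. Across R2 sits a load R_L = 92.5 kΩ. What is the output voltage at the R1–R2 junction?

R2 ‖ R_L = (55.1 × 92.5)/(55.1 + 92.5) = 34.53 kΩ.
Now apply the divider: V_out = 14.8 × 0.3303 = 4.889 V.
(Unloaded it would be 6.52 V; the load pulls it down.)

V_out ≈ 4.89 V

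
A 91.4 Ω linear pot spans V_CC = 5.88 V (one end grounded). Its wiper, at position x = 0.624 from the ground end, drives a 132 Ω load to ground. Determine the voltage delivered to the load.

V_out ≈ 3.16 V

Split the track: R_lower = x·R_p = 57.03 Ω, R_upper = (1−x)·R_p = 34.37 Ω.
R_L loads the lower segment: effective lower R = 39.83 Ω.
Then V_out = V_CC · 39.83/(34.37 + 39.83) = 3.156 V.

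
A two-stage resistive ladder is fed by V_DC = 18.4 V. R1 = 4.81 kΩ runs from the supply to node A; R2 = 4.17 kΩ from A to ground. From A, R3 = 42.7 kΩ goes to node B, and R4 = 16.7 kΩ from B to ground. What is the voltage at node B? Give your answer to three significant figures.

Node A sees R2 in parallel with the series input of stage 2, R3 + R4 = 59.40 kΩ.
Effective lower resistance at A: R2 ‖ 59.40 = 3.896 kΩ.
V_A = 18.4 × 3.896/(4.81 + 3.896) = 8.235 V.
V_B = V_A × 0.2811 = 2.315 V.

V_B ≈ 2.32 V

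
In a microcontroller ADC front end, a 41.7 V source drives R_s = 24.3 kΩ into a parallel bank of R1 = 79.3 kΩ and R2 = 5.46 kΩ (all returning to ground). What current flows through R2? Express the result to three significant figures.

I ≈ 1.33 mA

Parallel bank: R_p = 1/(1/79.3 + 1/5.46) = 5.108 kΩ.
V_A = 41.7 × 5.108/29.41 = 7.243 V.
I(R2) = V_A / R2 = 7.243/5.46 = 1.327 mA.
(Equivalently: I_total = 1.418 mA, then current-divider fraction G_k/ΣG = 0.9356.)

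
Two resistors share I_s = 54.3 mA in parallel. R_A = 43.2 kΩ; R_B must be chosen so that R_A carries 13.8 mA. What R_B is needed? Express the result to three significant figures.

R_B ≈ 14.7 kΩ

The fraction through R_A equals R_B/(R_A+R_B).
13.8/54.3 = R_B/(R_A + R_B) → R_B = R_A · (0.2541)/(1 − 0.2541) = 43.2 × 0.3407 = 14.72 kΩ.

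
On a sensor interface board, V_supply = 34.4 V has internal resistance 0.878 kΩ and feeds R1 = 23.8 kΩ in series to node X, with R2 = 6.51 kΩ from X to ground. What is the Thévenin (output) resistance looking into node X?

R1' = 0.878 + 23.8 = 24.68 kΩ (source resistance + R1).
Zeroing V_supply shorts the top of R1' to ground, so R_th = R1' ‖ R2 = 5.151 kΩ.

R_th ≈ 5.15 kΩ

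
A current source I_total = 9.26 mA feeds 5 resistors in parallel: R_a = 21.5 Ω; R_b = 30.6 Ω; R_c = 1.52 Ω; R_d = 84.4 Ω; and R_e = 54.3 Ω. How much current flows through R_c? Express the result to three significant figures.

ΣG = 1/21.5 + 1/30.6 + 1/1.52 + 1/84.4 + 1/54.3 = 0.7674.
R_c takes the fraction G_k/ΣG = 0.6579/0.7674 = 0.8574, so I = 9.26 × 0.8574 = 7.939 mA.

I ≈ 7.94 mA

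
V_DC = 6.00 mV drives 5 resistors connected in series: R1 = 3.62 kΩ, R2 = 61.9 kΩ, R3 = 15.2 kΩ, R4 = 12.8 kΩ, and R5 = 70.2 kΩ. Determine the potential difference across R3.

V ≈ 0.557 mV

Series total: ΣR = 3.62 + 61.9 + 15.2 + 12.8 + 70.2 = 163.7 kΩ.
By the voltage-divider rule, V = 6.00 × 15.20/163.7 = 0.5570 mV.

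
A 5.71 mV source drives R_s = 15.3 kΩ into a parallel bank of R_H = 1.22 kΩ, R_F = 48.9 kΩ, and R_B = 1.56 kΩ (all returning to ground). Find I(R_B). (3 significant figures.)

I ≈ 0.155 µA

Equivalent of the parallel group: R_p = 0.6752 kΩ.
Node voltage V_A = V_supply · R_p/(R_s + R_p) = 5.71 × 0.04226 = 0.2413 mV.
Branch current I = V_A/R_B = 0.2413/1.56 = 0.1547 µA.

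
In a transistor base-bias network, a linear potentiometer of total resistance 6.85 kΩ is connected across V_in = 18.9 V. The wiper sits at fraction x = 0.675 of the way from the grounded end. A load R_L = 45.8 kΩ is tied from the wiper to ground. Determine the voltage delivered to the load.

V_out ≈ 12.4 V

The pot divides into 2.226 kΩ above the wiper and 4.624 kΩ below.
(x·R_p) ‖ R_L = 4.200 kΩ.
V_out = 18.9 × 4.200/(2.226 + 4.200) = 12.35 V.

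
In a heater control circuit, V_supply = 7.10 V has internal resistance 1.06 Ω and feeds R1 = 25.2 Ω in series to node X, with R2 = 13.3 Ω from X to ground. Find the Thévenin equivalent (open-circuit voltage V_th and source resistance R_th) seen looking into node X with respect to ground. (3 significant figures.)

R1' = 1.06 + 25.2 = 26.26 Ω (source resistance + R1).
Open-circuit (no load on X): V_th = V_supply · R2/(R1' + R2) = 7.10 × 13.3/(26.26 + 13.3) = 2.387 V.
With V_supply suppressed (replaced by a short), R_th = R1' ‖ R2 = (26.26 × 13.3)/(26.26 + 13.3) = 8.829 Ω.

V_th ≈ 2.39 V, R_th ≈ 8.83 Ω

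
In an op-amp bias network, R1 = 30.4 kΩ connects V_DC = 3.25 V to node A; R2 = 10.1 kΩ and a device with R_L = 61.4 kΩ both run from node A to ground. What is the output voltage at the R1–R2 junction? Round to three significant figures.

V_out ≈ 0.721 V

R2 ‖ R_L = (10.1 × 61.4)/(10.1 + 61.4) = 8.673 kΩ.
Then V_out = V_DC · R2'/(R1 + R2') = 3.25 × 8.673/39.07 = 0.7214 V.
(Unloaded it would be 0.810 V; the load pulls it down.)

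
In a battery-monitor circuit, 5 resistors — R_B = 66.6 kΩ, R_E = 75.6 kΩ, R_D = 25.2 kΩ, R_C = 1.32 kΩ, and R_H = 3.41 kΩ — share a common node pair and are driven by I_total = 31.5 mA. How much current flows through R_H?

Conductances: ΣG = 1/66.6 + 1/75.6 + 1/25.2 + 1/1.32 + 1/3.41 = 1.119 (1/kΩ).
R_H takes the fraction G_k/ΣG = 0.2933/1.119 = 0.2621, so I = 31.5 × 0.2621 = 8.257 mA.

I ≈ 8.26 mA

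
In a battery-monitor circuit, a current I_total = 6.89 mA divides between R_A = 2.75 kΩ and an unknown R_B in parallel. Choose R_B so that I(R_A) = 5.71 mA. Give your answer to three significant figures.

R_B ≈ 13.3 kΩ

The fraction through R_A equals R_B/(R_A+R_B).
5.71/6.89 = R_B/(R_A + R_B) → R_B = R_A · (0.8287)/(1 − 0.8287) = 2.75 × 4.839 = 13.31 kΩ.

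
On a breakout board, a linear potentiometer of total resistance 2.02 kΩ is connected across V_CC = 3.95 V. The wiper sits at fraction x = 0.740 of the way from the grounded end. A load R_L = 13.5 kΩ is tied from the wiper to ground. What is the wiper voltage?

The pot divides into 0.5252 kΩ above the wiper and 1.495 kΩ below.
(x·R_p) ‖ R_L = 1.346 kΩ.
Loaded-divider output: V_out = 3.95 × 0.7193 = 2.841 V.

V_out ≈ 2.84 V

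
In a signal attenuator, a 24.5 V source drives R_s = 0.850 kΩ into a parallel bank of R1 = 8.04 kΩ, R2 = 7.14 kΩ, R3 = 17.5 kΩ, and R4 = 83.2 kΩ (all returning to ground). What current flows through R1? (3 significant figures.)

I ≈ 2.37 mA

Combine the parallel branches: R_p = (1/8.04 + 1/7.14 + 1/17.5 + 1/83.2)⁻¹ = 2.998 kΩ.
V_A = 24.5 × 2.998/3.848 = 19.09 V.
Branch current I = V_A/R1 = 19.09/8.04 = 2.374 mA.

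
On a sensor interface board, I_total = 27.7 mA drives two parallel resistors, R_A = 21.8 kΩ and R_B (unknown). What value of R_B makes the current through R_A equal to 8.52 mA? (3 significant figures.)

R_B ≈ 9.68 kΩ

Two-branch current divider: I_A = I_total · R_B/(R_A + R_B).
With f = 0.3076, R_B = R_A · f/(1−f) = 21.8 × 0.4442 = 9.684 kΩ.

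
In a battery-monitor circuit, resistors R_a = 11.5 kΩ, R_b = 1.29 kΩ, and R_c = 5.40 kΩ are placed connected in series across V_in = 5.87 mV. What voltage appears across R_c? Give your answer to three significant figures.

V ≈ 1.74 mV

Series total: ΣR = 11.5 + 1.29 + 5.40 = 18.19 kΩ.
V = V_in · R/ΣR = 5.87 × 0.2969 = 1.743 mV.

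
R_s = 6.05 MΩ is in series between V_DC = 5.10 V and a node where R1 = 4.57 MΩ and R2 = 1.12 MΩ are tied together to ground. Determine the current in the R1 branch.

I ≈ 0.144 µA

Combine the parallel branches: R_p = (1/4.57 + 1/1.12)⁻¹ = 0.8995 MΩ.
V_A = 5.10 × 0.8995/6.950 = 0.6601 V.
I(R1) = V_A / R1 = 0.6601/4.57 = 0.1445 µA.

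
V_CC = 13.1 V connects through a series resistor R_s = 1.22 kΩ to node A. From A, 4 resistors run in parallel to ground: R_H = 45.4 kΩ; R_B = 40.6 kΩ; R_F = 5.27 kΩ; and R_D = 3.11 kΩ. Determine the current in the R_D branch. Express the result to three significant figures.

Equivalent of the parallel group: R_p = 1.792 kΩ.
Node voltage V_A = V_CC · R_p/(R_s + R_p) = 13.1 × 0.5950 = 7.794 V.
Branch current I = V_A/R_D = 7.794/3.11 = 2.506 mA.

I ≈ 2.51 mA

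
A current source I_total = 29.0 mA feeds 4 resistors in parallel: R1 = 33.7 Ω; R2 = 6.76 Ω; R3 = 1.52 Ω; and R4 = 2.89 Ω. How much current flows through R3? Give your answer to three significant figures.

I ≈ 16.1 mA

ΣG = 1/33.7 + 1/6.76 + 1/1.52 + 1/2.89 = 1.182.
R3 takes the fraction G_k/ΣG = 0.6579/1.182 = 0.5568, so I = 29.0 × 0.5568 = 16.15 mA.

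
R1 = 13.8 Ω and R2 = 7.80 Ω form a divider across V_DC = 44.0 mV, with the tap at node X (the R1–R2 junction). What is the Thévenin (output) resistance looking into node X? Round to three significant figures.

Zeroing V_DC shorts the top of R1 to ground, so R_th = R1 ‖ R2 = 4.983 Ω.

R_th ≈ 4.98 Ω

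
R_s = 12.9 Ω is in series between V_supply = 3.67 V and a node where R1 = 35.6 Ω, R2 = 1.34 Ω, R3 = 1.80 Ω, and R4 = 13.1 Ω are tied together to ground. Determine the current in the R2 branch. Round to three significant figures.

Combine the parallel branches: R_p = (1/35.6 + 1/1.34 + 1/1.80 + 1/13.1)⁻¹ = 0.7111 Ω.
V_A by voltage divider: V_A = 3.67 × 0.7111/(12.9 + 0.7111) = 0.1917 V.
Branch current I = V_A/R2 = 0.1917/1.34 = 0.1431 A.

I ≈ 0.143 A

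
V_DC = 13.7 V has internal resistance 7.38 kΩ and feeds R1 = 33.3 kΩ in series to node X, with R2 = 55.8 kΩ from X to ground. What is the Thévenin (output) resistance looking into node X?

R_th ≈ 23.5 kΩ

R1' = 7.38 + 33.3 = 40.68 kΩ (source resistance + R1).
Zeroing V_DC shorts the top of R1' to ground, so R_th = R1' ‖ R2 = 23.53 kΩ.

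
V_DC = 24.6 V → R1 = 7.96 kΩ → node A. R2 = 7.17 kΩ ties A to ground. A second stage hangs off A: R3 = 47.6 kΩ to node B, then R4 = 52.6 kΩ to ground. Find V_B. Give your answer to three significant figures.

Node A sees R2 in parallel with the series input of stage 2, R3 + R4 = 100.2 kΩ.
Effective lower resistance at A: R2 ‖ 100.2 = 6.691 kΩ.
So V_A = 24.6 × 0.4567 = 11.23 V.
V_B = V_A × 0.5250 = 5.898 V.

V_B ≈ 5.90 V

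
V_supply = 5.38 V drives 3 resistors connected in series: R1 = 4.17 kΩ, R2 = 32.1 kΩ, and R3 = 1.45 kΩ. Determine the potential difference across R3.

V ≈ 0.207 V

Total series resistance ΣR = 4.17 + 32.1 + 1.45 = 37.72 kΩ.
V = V_supply · R/ΣR = 5.38 × 0.03844 = 0.2068 V.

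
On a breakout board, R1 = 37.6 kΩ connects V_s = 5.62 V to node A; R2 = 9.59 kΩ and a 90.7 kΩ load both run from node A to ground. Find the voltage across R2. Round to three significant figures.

V_out ≈ 1.05 V

The load sits in parallel with R2, giving an effective lower resistance R2' = R2·R_L/(R2+R_L) = 8.673 kΩ.
Now apply the divider: V_out = 5.62 × 0.1874 = 1.053 V.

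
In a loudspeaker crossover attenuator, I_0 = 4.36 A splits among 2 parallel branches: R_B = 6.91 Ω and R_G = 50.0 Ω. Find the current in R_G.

I ≈ 0.529 A

With just two branches, the current splits inversely with resistance.
So I = 4.36 × 6.91/56.91 = 0.5294 A.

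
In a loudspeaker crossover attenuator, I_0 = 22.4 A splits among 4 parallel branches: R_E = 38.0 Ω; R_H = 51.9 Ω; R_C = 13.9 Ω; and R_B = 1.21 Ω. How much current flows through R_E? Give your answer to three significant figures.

I ≈ 0.624 A

Total conductance ΣG = 1/38.0 + 1/51.9 + 1/13.9 + 1/1.21 = 0.9440 (units of 1/Ω).
By the current-divider rule, I = I_0 · G_k/ΣG = 22.4 × 0.02788 = 0.6245 A.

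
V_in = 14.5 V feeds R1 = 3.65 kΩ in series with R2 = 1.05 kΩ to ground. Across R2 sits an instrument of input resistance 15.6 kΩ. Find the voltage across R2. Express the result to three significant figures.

The load sits in parallel with R2, giving an effective lower resistance R2' = R2·R_L/(R2+R_L) = 0.9838 kΩ.
Voltage divider with the loaded lower leg: V_out = 14.5 × 0.9838/(3.65 + 0.9838) = 14.5 × 0.2123 = 3.078 V.
(Unloaded it would be 3.24 V; the load pulls it down.)

V_out ≈ 3.08 V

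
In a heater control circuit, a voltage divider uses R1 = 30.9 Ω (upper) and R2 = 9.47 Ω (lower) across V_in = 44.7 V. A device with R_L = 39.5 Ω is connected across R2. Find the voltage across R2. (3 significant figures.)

The load sits in parallel with R2, giving an effective lower resistance R2' = R2·R_L/(R2+R_L) = 7.639 Ω.
Now apply the divider: V_out = 44.7 × 0.1982 = 8.860 V.

V_out ≈ 8.86 V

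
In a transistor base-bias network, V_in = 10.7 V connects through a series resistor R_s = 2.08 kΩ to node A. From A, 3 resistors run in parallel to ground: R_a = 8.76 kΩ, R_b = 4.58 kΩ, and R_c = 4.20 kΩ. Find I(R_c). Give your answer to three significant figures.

Equivalent of the parallel group: R_p = 1.753 kΩ.
V_A by voltage divider: V_A = 10.7 × 1.753/(2.08 + 1.753) = 4.893 V.
I(R_c) = V_A / R_c = 4.893/4.20 = 1.165 mA.
(Check via current divider: I_total = 2.792 mA; share G_k/ΣG = 0.4173 → same result.)

I ≈ 1.16 mA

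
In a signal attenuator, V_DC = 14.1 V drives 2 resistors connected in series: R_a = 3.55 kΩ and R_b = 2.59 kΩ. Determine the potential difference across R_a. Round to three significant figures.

V ≈ 8.15 V

Series total: ΣR = 3.55 + 2.59 = 6.140 kΩ.
Voltage divider: V = V_DC · (3.550 / 6.140) = 14.1 × 0.5782 = 8.152 V.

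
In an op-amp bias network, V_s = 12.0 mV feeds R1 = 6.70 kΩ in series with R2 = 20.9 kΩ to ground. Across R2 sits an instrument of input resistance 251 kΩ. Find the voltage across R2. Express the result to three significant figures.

V_out ≈ 8.91 mV

The load sits in parallel with R2, giving an effective lower resistance R2' = R2·R_L/(R2+R_L) = 19.29 kΩ.
Now apply the divider: V_out = 12.0 × 0.7422 = 8.907 mV.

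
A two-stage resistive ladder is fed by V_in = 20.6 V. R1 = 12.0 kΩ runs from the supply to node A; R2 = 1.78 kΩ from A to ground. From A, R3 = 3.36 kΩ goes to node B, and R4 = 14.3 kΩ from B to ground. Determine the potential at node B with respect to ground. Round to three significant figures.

V_B ≈ 1.98 V

Looking into the second stage from A: R3 + R4 = 17.66 kΩ appears in parallel with R2.
R2 ‖ (R3+R4) = 1.617 kΩ.
So V_A = 20.6 × 0.1187 = 2.446 V.
Then the unloaded second divider: V_B = V_A × R4/(R3+R4) = 2.446 × 0.8097 = 1.981 V.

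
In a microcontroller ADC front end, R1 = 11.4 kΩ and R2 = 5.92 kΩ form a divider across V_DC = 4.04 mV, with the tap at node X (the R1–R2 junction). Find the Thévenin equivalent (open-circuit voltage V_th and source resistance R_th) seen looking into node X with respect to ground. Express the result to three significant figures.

V_th is the unloaded tap voltage: V_DC · R2/(R1+R2) = 4.04 × 0.3418 = 1.381 mV.
Looking into X with the source shorted: R_th = R1·R2/(R1+R2) = 11.40 × 5.92/17.32 = 3.897 kΩ.

V_th ≈ 1.38 mV, R_th ≈ 3.90 kΩ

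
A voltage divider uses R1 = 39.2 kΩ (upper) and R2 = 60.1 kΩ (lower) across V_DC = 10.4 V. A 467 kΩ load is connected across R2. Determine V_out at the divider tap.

V_out ≈ 5.99 V

R2 ‖ R_L = (60.1 × 467)/(60.1 + 467) = 53.25 kΩ.
Now apply the divider: V_out = 10.4 × 0.5760 = 5.990 V.
(Unloaded it would be 6.29 V; the load pulls it down.)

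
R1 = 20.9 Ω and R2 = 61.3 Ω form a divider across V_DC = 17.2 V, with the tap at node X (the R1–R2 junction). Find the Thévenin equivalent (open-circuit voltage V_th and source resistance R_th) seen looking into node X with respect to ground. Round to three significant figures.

V_th ≈ 12.8 V, R_th ≈ 15.6 Ω

With X open, the divider is unloaded: V_th = 17.2 × 61.3/82.20 = 12.83 V.
Zeroing V_DC shorts the top of R1 to ground, so R_th = R1 ‖ R2 = 15.59 Ω.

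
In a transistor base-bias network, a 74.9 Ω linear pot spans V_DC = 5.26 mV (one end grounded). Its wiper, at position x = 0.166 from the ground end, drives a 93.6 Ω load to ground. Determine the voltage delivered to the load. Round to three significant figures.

Lower segment x·R_p = 12.43 Ω; upper segment (1−x)·R_p = 62.47 Ω.
(x·R_p) ‖ R_L = 10.98 Ω.
V_out = 5.26 × 10.98/(62.47 + 10.98) = 0.7861 mV.

V_out ≈ 0.786 mV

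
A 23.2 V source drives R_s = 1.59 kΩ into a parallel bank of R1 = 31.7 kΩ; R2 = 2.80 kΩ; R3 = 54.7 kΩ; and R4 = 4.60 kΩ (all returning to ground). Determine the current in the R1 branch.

I ≈ 0.367 mA

Equivalent of the parallel group: R_p = 1.602 kΩ.
V_A by voltage divider: V_A = 23.2 × 1.602/(1.59 + 1.602) = 11.64 V.
I(R1) = V_A / R1 = 11.64/31.7 = 0.3673 mA.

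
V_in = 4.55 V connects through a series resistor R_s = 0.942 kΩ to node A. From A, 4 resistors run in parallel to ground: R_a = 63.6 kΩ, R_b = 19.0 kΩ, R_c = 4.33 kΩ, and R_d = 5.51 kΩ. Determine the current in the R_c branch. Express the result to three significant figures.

Combine the parallel branches: R_p = (1/63.6 + 1/19.0 + 1/4.33 + 1/5.51)⁻¹ = 2.080 kΩ.
V_A = 4.55 × 2.080/3.022 = 3.132 V.
I(R_c) = V_A / R_c = 3.132/4.33 = 0.7232 mA.

I ≈ 0.723 mA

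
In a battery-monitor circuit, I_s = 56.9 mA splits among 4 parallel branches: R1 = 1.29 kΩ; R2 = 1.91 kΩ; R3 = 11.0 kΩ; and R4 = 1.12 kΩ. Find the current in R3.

Total conductance ΣG = 1/1.29 + 1/1.91 + 1/11.0 + 1/1.12 = 2.283 (units of 1/kΩ).
R3 takes the fraction G_k/ΣG = 0.09091/2.283 = 0.03983, so I = 56.9 × 0.03983 = 2.266 mA.

I ≈ 2.27 mA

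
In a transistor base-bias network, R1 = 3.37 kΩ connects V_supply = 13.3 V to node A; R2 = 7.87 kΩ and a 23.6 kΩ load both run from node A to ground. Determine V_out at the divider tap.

V_out ≈ 8.47 V

First combine the lower leg with the load: R2 ‖ R_L = 5.902 kΩ.
Voltage divider with the loaded lower leg: V_out = 13.3 × 5.902/(3.37 + 5.902) = 13.3 × 0.6365 = 8.466 V.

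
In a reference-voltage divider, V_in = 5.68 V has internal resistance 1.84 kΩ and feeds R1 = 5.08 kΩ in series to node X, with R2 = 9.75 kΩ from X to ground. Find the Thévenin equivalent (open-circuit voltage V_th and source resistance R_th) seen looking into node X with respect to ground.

V_th ≈ 3.32 V, R_th ≈ 4.05 kΩ

R1' = 1.84 + 5.08 = 6.920 kΩ (source resistance + R1).
V_th is the unloaded tap voltage: V_in · R2/(R1'+R2) = 5.68 × 0.5849 = 3.322 V.
With V_in suppressed (replaced by a short), R_th = R1' ‖ R2 = (6.920 × 9.75)/(6.920 + 9.75) = 4.047 kΩ.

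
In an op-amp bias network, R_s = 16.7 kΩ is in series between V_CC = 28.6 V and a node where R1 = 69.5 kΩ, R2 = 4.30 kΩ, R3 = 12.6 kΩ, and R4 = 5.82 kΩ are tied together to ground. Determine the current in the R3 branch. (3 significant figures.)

I ≈ 0.244 mA

Equivalent of the parallel group: R_p = 2.007 kΩ.
V_A by voltage divider: V_A = 28.6 × 2.007/(16.7 + 2.007) = 3.069 V.
Branch current I = V_A/R3 = 3.069/12.6 = 0.2436 mA.
(Equivalently: I_total = 1.529 mA, then current-divider fraction G_k/ΣG = 0.1593.)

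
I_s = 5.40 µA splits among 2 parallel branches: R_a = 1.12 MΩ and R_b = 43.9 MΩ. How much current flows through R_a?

I ≈ 5.27 µA

Two-branch current divider: I_k = I_s · R_other/(R_1 + R_2).
I(R_a) = 5.40 × 43.9/(1.12 + 43.9) = 5.40 × 0.9751 = 5.266 µA.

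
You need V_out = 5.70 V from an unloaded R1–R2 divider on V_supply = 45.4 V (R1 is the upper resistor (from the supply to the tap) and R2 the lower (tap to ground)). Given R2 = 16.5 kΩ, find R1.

R1 ≈ 115 kΩ

Required fraction k = V_out/V_supply = 0.1256.
R1 = R2·(1/k − 1) = 16.5 × 6.965 = 114.9 kΩ.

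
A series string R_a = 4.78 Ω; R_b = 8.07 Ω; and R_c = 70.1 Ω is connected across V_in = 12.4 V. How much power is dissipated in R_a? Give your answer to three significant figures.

P ≈ 0.107 W

ΣR = 82.95 Ω → I = 12.4/82.95 = 0.1495 A.
P = I²R = 0.02235 × 4.78 = 0.1068 W.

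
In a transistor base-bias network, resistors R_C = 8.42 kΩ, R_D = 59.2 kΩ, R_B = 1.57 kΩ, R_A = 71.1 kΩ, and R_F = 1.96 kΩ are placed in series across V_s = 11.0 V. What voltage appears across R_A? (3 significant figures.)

Series total: ΣR = 8.42 + 59.2 + 1.57 + 71.1 + 1.96 = 142.2 kΩ.
By the voltage-divider rule, V = 11.0 × 71.10/142.2 = 5.498 V.

V ≈ 5.50 V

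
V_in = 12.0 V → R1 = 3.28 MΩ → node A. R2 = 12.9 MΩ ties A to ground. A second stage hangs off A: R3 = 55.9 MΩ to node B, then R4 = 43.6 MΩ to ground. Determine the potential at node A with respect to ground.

V_A ≈ 9.32 V

Node A sees R2 in parallel with the series input of stage 2, R3 + R4 = 99.50 MΩ.
R2 ‖ (R3+R4) = 11.42 MΩ.
First divider: V_A = V_in · 11.42/(3.28 + 11.42) = 9.322 V.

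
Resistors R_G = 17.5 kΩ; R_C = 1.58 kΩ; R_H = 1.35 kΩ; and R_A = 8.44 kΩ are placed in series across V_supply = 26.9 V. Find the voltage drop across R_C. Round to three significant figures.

V ≈ 1.47 V

Total series resistance ΣR = 17.5 + 1.58 + 1.35 + 8.44 = 28.87 kΩ.
Voltage divider: V = V_supply · (1.580 / 28.87) = 26.9 × 0.05473 = 1.472 V.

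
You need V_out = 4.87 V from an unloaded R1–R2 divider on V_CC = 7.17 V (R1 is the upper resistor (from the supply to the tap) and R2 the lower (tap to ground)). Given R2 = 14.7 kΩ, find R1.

R1 ≈ 6.94 kΩ

V_out/V_CC = R2/(R1+R2) = 0.6792.
So R1 = R2 · (V_CC/V_out − 1) = 14.7 × (7.17/4.87 − 1) = 14.7 × 0.4723 = 6.943 kΩ.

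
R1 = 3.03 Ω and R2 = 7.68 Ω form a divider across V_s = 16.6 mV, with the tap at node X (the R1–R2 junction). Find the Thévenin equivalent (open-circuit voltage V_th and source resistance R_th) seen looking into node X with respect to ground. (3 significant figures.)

V_th ≈ 11.9 mV, R_th ≈ 2.17 Ω

With X open, the divider is unloaded: V_th = 16.6 × 7.68/10.71 = 11.90 mV.
Looking into X with the source shorted: R_th = R1·R2/(R1+R2) = 3.030 × 7.68/10.71 = 2.173 Ω.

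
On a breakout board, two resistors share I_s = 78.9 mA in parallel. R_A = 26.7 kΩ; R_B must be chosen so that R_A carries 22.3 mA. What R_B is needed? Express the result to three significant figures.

R_B ≈ 10.5 kΩ

Two-branch current divider: I_A = I_s · R_B/(R_A + R_B).
With f = 0.2826, R_B = R_A · f/(1−f) = 26.7 × 0.3940 = 10.52 kΩ.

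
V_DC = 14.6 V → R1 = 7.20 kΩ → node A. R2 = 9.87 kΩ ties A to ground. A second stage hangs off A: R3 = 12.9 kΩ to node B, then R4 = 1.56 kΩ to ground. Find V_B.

The second stage (R3 + R4 = 14.46 kΩ) loads node A in parallel with R2.
Effective lower resistance at A: R2 ‖ 14.46 = 5.866 kΩ.
First divider: V_A = V_DC · 5.866/(7.20 + 5.866) = 6.555 V.
Stage 2 is unloaded, so V_B = V_A · R4/(R3+R4) = 6.555 × 1.56/14.46 = 0.7071 V.

V_B ≈ 0.707 V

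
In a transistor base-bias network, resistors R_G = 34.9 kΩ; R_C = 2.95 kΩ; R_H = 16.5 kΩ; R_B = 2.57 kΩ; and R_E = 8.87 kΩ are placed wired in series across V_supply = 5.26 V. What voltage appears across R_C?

V ≈ 0.236 V

Total series resistance ΣR = 34.9 + 2.95 + 16.5 + 2.57 + 8.87 = 65.79 kΩ.
By the voltage-divider rule, V = 5.26 × 2.950/65.79 = 0.2359 V.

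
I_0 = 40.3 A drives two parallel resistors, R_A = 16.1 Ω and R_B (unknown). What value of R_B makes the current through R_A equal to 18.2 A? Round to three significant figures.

In a two-way split, I_A/I_0 = R_B/(R_A + R_B).
18.2/40.3 = R_B/(R_A + R_B) → R_B = R_A · (0.4516)/(1 − 0.4516) = 16.1 × 0.8235 = 13.26 Ω.

R_B ≈ 13.3 Ω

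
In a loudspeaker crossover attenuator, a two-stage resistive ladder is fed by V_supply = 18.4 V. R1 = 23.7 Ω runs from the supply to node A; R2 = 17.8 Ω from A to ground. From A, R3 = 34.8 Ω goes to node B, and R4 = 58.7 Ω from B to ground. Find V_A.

V_A ≈ 7.12 V

Node A sees R2 in parallel with the series input of stage 2, R3 + R4 = 93.50 Ω.
Effective lower resistance at A: R2 ‖ 93.50 = 14.95 Ω.
First divider: V_A = V_supply · 14.95/(23.7 + 14.95) = 7.118 V.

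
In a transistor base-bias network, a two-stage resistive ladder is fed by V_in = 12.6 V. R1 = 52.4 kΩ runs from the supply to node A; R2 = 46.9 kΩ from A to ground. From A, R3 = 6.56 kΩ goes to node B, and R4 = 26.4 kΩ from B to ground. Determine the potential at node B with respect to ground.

Looking into the second stage from A: R3 + R4 = 32.96 kΩ appears in parallel with R2.
Effective lower resistance at A: R2 ‖ 32.96 = 19.36 kΩ.
First divider: V_A = V_in · 19.36/(52.4 + 19.36) = 3.399 V.
V_B = V_A × 0.8010 = 2.722 V.

V_B ≈ 2.72 V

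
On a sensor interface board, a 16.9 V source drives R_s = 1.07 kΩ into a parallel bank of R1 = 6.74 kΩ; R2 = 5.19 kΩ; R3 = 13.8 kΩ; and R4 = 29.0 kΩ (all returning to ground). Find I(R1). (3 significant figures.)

Combine the parallel branches: R_p = (1/6.74 + 1/5.19 + 1/13.8 + 1/29.0)⁻¹ = 2.232 kΩ.
Node voltage V_A = V_supply · R_p/(R_s + R_p) = 16.9 × 0.6760 = 11.42 V.
I(R1) = V_A / R1 = 11.42/6.74 = 1.695 mA.

I ≈ 1.69 mA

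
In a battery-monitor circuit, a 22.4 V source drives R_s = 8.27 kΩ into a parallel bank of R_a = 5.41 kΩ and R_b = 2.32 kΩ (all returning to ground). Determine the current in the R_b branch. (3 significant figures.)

I ≈ 1.58 mA

Combine the parallel branches: R_p = (1/5.41 + 1/2.32)⁻¹ = 1.624 kΩ.
V_A by voltage divider: V_A = 22.4 × 1.624/(8.27 + 1.624) = 3.676 V.
I(R_b) = V_A / R_b = 3.676/2.32 = 1.585 mA.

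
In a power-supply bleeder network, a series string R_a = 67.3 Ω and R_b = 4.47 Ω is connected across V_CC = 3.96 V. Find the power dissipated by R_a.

ΣR = 71.77 Ω → I = 3.96/71.77 = 0.05518 A.
P(R_a) = I²·R_a = (0.05518)² × 67.3 = 0.2049 W.

P ≈ 0.205 W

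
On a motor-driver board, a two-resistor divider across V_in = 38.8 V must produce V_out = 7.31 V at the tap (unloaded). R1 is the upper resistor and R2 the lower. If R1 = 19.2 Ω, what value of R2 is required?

V_out/V_in = R2/(R1+R2) = 0.1884.
So R2 = R1 · V_out/(V_in − V_out) = 19.2 × 7.31/(38.8 − 7.31) = 19.2 × 0.2321 = 4.457 Ω.

R2 ≈ 4.46 Ω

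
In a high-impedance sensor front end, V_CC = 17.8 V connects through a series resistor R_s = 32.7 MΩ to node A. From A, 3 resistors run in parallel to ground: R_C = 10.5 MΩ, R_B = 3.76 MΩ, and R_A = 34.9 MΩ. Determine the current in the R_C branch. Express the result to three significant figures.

I ≈ 0.123 µA

Parallel bank: R_p = 1/(1/10.5 + 1/3.76 + 1/34.9) = 2.565 MΩ.
V_A = 17.8 × 2.565/35.27 = 1.295 V.
I(R_C) = V_A / R_C = 1.295/10.5 = 0.1233 µA.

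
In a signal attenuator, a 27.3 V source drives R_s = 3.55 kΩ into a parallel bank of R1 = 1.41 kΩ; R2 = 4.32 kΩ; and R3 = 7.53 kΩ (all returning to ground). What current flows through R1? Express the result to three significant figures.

I ≈ 4.02 mA

Parallel bank: R_p = 1/(1/1.41 + 1/4.32 + 1/7.53) = 0.9315 kΩ.
Node voltage V_A = V_supply · R_p/(R_s + R_p) = 27.3 × 0.2079 = 5.675 V.
Branch current I = V_A/R1 = 5.675/1.41 = 4.025 mA.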